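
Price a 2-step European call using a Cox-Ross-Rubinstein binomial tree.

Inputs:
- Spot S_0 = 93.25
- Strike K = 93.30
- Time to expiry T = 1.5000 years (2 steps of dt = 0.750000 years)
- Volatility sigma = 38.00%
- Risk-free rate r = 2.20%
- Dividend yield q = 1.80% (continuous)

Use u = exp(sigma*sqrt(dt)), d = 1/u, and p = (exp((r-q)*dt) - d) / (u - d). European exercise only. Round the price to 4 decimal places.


dt = T/N = 0.750000
u = exp(sigma*sqrt(dt)) = 1.389702; d = 1/u = 0.719579
p = (exp((r-q)*dt) - d) / (u - d) = 0.422946
Discount per step: exp(-r*dt) = 0.983635
Stock lattice S(k, i) with i counting down-moves:
  k=0: S(0,0) = 93.2500
  k=1: S(1,0) = 129.5898; S(1,1) = 67.1007
  k=2: S(2,0) = 180.0912; S(2,1) = 93.2500; S(2,2) = 48.2842
Terminal payoffs V(N, i) = max(S_T - K, 0):
  V(2,0) = 86.791196; V(2,1) = 0.000000; V(2,2) = 0.000000
Backward induction: V(k, i) = exp(-r*dt) * [p * V(k+1, i) + (1-p) * V(k+1, i+1)].
  V(1,0) = exp(-r*dt) * [p*86.791196 + (1-p)*0.000000] = 36.107247
  V(1,1) = exp(-r*dt) * [p*0.000000 + (1-p)*0.000000] = 0.000000
  V(0,0) = exp(-r*dt) * [p*36.107247 + (1-p)*0.000000] = 15.021492

Answer: Price = V(0,0) = 15.0215


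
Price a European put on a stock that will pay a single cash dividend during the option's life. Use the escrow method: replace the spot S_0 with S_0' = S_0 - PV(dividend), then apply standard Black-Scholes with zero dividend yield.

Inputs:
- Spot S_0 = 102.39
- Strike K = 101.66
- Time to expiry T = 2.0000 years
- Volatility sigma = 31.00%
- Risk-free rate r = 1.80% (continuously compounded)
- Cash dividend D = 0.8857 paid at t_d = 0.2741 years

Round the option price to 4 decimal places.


Answer: Price = 15.6449

Derivation:
PV(D) = D * exp(-r * t_d) = 0.8857 * 0.99507835 = 0.88134090
S_0' = S_0 - PV(D) = 102.3900 - 0.88134090 = 101.50865910
d1 = (ln(S_0'/K) + (r + sigma^2/2)*T) / (sigma*sqrt(T)) = 0.29792050
d2 = d1 - sigma*sqrt(T) = -0.14048571
exp(-rT) = 0.96464029
N(-d1) = 0.38288192; N(-d2) = 0.55586188
P = K * exp(-rT) * N(-d2) - S_0' * N(-d1) = 101.6600 * 0.96464029 * 0.55586188 - 101.50865910 * 0.38288192 = 15.6449


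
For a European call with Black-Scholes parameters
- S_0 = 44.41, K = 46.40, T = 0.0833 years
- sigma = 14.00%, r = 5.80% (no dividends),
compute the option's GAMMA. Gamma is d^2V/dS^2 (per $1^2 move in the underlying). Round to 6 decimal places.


d1 = -0.9450734717; d2 = -0.9854799068
phi(d1) = 0.2552477934; exp(-qT) = 1.0000000000; exp(-rT) = 0.9951802524
Gamma = exp(-qT) * phi(d1) / (S * sigma * sqrt(T)) = 1.0000000000 * 0.2552477934 / (44.4100 * 0.1400 * 0.2886173938) = 0.142243

Answer: Gamma = 0.142243


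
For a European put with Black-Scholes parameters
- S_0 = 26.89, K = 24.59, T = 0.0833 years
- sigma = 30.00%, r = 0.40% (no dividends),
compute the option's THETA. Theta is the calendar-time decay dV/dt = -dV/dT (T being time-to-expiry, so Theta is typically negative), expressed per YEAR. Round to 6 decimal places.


d1 = 1.0798184270; d2 = 0.9932332089
phi(d1) = 0.2226971615; exp(-qT) = 1.0000000000; exp(-rT) = 0.9996668555
Theta = -S*exp(-qT)*phi(d1)*sigma/(2*sqrt(T)) + r*K*exp(-rT)*N(-d2) - q*S*exp(-qT)*N(-d1)
N(-d1) = 0.1401115219; N(-d2) = 0.1602981591; sqrt(T) = 0.2886173938
Term 1 = -26.8900 * 1.0000000000 * 0.2226971615 * 0.3000 / (2 * 0.2886173938) = -3.1122483267
Term 2 = 0.0040 * 24.5900 * 0.9996668555 * 0.1602981591 = 0.0157616743
Term 3 = 0 (no dividend yield, q = 0)
Theta = -3.1122483267 + (0.0157616743) + (0.0000000000) = -3.096487

Answer: Theta = -3.096487


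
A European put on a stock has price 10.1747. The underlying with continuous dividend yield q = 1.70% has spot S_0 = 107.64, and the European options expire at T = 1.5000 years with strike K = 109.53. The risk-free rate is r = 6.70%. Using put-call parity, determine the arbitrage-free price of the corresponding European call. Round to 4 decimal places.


Put-call parity: C - P = S_0 * exp(-qT) - K * exp(-rT).
S_0 * exp(-qT) = 107.6400 * 0.97482238 = 104.92988087
K * exp(-rT) = 109.5300 * 0.90438511 = 99.05730136
C = P + S*exp(-qT) - K*exp(-rT)
C = 10.1747 + 104.92988087 - 99.05730136 = 16.0473

Answer: Call price = 16.0473


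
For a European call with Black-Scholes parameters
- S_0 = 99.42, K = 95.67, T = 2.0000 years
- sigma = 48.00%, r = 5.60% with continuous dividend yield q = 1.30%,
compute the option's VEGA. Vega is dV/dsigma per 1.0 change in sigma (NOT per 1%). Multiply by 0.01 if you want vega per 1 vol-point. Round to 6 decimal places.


Answer: Vega = 47.672711

Derivation:
d1 = 0.5227412553; d2 = -0.1560812546
phi(d1) = 0.3479947995; exp(-qT) = 0.9743350896; exp(-rT) = 0.8940442575
Vega = S * exp(-qT) * phi(d1) * sqrt(T) = 99.4200 * 0.9743350896 * 0.3479947995 * 1.4142135624 = 47.672711


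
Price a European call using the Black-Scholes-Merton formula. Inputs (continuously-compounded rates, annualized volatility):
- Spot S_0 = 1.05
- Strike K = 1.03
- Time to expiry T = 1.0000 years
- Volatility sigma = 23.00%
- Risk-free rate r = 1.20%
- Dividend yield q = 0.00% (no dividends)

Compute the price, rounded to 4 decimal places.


d1 = (ln(S/K) + (r - q + 0.5*sigma^2) * T) / (sigma * sqrt(T)) = 0.25078853
d2 = d1 - sigma * sqrt(T) = 0.02078853
exp(-rT) = 0.98807171; exp(-qT) = 1.00000000
C = S_0 * exp(-qT) * N(d1) - K * exp(-rT) * N(d2)
N(d1) = 0.59901120; N(d2) = 0.50829283
C = 1.0500 * 1.00000000 * 0.59901120 - 1.0300 * 0.98807171 * 0.50829283 = 0.1117

Answer: Price = 0.1117


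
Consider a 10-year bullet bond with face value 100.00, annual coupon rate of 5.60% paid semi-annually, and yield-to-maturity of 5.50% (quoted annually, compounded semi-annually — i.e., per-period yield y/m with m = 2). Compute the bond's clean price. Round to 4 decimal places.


Coupon per period c = face * coupon_rate / m = 2.800000
Periods per year m = 2; per-period yield y/m = 0.027500
Number of cashflows N = 20
Cashflows (t years, CF_t, discount factor 1/(1+y/m)^(m*t), PV):
  t = 0.5000: CF_t = 2.800000, DF = 0.973236, PV = 2.725061
  t = 1.0000: CF_t = 2.800000, DF = 0.947188, PV = 2.652127
  t = 1.5000: CF_t = 2.800000, DF = 0.921838, PV = 2.581146
  t = 2.0000: CF_t = 2.800000, DF = 0.897166, PV = 2.512064
  t = 2.5000: CF_t = 2.800000, DF = 0.873154, PV = 2.444831
  t = 3.0000: CF_t = 2.800000, DF = 0.849785, PV = 2.379398
  t = 3.5000: CF_t = 2.800000, DF = 0.827041, PV = 2.315716
  t = 4.0000: CF_t = 2.800000, DF = 0.804906, PV = 2.253738
  t = 4.5000: CF_t = 2.800000, DF = 0.783364, PV = 2.193419
  t = 5.0000: CF_t = 2.800000, DF = 0.762398, PV = 2.134714
  t = 5.5000: CF_t = 2.800000, DF = 0.741993, PV = 2.077581
  t = 6.0000: CF_t = 2.800000, DF = 0.722134, PV = 2.021976
  t = 6.5000: CF_t = 2.800000, DF = 0.702807, PV = 1.967860
  t = 7.0000: CF_t = 2.800000, DF = 0.683997, PV = 1.915192
  t = 7.5000: CF_t = 2.800000, DF = 0.665691, PV = 1.863934
  t = 8.0000: CF_t = 2.800000, DF = 0.647874, PV = 1.814048
  t = 8.5000: CF_t = 2.800000, DF = 0.630535, PV = 1.765497
  t = 9.0000: CF_t = 2.800000, DF = 0.613659, PV = 1.718245
  t = 9.5000: CF_t = 2.800000, DF = 0.597235, PV = 1.672258
  t = 10.0000: CF_t = 102.800000, DF = 0.581251, PV = 59.752558
Price P = sum_t PV_t = 100.761363

Answer: Price = 100.7614


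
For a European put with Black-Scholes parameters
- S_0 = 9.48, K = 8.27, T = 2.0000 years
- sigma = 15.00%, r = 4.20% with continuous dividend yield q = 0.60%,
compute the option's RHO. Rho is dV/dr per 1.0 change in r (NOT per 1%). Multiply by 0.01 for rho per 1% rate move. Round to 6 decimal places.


Answer: Rho = -2.892910

Derivation:
d1 = 1.0891792366; d2 = 0.8770472022
phi(d1) = 0.2204478240; exp(-qT) = 0.9880717129; exp(-rT) = 0.9194312561
N(-d2) = 0.1902305002
Rho = -K*T*exp(-rT)*N(-d2) = -8.2700 * 2.0000 * 0.9194312561 * 0.1902305002 = -2.892910


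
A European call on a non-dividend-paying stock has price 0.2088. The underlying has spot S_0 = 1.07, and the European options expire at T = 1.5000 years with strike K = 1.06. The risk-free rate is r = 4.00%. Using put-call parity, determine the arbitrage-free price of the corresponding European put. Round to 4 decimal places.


Answer: Put price = 0.1371

Derivation:
Put-call parity: C - P = S_0 * exp(-qT) - K * exp(-rT).
S_0 * exp(-qT) = 1.0700 * 1.00000000 = 1.07000000
K * exp(-rT) = 1.0600 * 0.94176453 = 0.99827041
P = C - S*exp(-qT) + K*exp(-rT)
P = 0.2088 - 1.07000000 + 0.99827041 = 0.1371


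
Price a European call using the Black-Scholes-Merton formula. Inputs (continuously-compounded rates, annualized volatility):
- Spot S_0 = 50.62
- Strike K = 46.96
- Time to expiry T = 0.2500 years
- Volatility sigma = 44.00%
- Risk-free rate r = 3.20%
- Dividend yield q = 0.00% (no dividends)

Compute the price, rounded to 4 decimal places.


Answer: Price = 6.5726

Derivation:
d1 = (ln(S/K) + (r - q + 0.5*sigma^2) * T) / (sigma * sqrt(T)) = 0.48750263
d2 = d1 - sigma * sqrt(T) = 0.26750263
exp(-rT) = 0.99203191; exp(-qT) = 1.00000000
C = S_0 * exp(-qT) * N(d1) - K * exp(-rT) * N(d2)
N(d1) = 0.68704891; N(d2) = 0.60545891
C = 50.6200 * 1.00000000 * 0.68704891 - 46.9600 * 0.99203191 * 0.60545891 = 6.5726


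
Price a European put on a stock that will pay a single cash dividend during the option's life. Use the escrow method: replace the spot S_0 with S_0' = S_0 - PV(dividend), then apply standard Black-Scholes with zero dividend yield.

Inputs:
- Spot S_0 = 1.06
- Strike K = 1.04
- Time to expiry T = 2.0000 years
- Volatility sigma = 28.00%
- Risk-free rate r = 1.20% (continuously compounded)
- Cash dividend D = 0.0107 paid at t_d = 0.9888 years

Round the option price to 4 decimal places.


PV(D) = D * exp(-r * t_d) = 0.0107 * 0.98820452 = 0.01057379
S_0' = S_0 - PV(D) = 1.0600 - 0.01057379 = 1.04942621
d1 = (ln(S_0'/K) + (r + sigma^2/2)*T) / (sigma*sqrt(T)) = 0.28138515
d2 = d1 - sigma*sqrt(T) = -0.11459464
exp(-rT) = 0.97628571
N(-d1) = 0.38920750; N(-d2) = 0.54561679
P = K * exp(-rT) * N(-d2) - S_0' * N(-d1) = 1.0400 * 0.97628571 * 0.54561679 - 1.04942621 * 0.38920750 = 0.1455

Answer: Price = 0.1455


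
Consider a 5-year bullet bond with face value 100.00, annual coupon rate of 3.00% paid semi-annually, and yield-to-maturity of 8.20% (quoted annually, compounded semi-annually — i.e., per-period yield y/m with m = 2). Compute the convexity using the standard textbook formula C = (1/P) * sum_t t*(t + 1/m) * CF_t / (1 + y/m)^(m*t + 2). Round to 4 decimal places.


Answer: Convexity = 22.9050

Derivation:
Coupon per period c = face * coupon_rate / m = 1.500000
Periods per year m = 2; per-period yield y/m = 0.041000
Number of cashflows N = 10
Cashflows (t years, CF_t, discount factor 1/(1+y/m)^(m*t), PV):
  t = 0.5000: CF_t = 1.500000, DF = 0.960615, PV = 1.440922
  t = 1.0000: CF_t = 1.500000, DF = 0.922781, PV = 1.384171
  t = 1.5000: CF_t = 1.500000, DF = 0.886437, PV = 1.329655
  t = 2.0000: CF_t = 1.500000, DF = 0.851524, PV = 1.277287
  t = 2.5000: CF_t = 1.500000, DF = 0.817987, PV = 1.226980
  t = 3.0000: CF_t = 1.500000, DF = 0.785770, PV = 1.178655
  t = 3.5000: CF_t = 1.500000, DF = 0.754823, PV = 1.132234
  t = 4.0000: CF_t = 1.500000, DF = 0.725094, PV = 1.087641
  t = 4.5000: CF_t = 1.500000, DF = 0.696536, PV = 1.044804
  t = 5.0000: CF_t = 101.500000, DF = 0.669103, PV = 67.913912
Price P = sum_t PV_t = 79.016261
Convexity numerator sum_t t*(t + 1/m) * CF_t / (1+y/m)^(m*t + 2):
  t = 0.5000: term = 0.664828
  t = 1.0000: term = 1.915930
  t = 1.5000: term = 3.680941
  t = 2.0000: term = 5.893277
  t = 2.5000: term = 8.491754
  t = 3.0000: term = 11.420227
  t = 3.5000: term = 14.627252
  t = 4.0000: term = 18.065770
  t = 4.5000: term = 21.692807
  t = 5.0000: term = 1723.415450
Convexity = (1/P) * sum = 1809.868235 / 79.016261 = 22.905010


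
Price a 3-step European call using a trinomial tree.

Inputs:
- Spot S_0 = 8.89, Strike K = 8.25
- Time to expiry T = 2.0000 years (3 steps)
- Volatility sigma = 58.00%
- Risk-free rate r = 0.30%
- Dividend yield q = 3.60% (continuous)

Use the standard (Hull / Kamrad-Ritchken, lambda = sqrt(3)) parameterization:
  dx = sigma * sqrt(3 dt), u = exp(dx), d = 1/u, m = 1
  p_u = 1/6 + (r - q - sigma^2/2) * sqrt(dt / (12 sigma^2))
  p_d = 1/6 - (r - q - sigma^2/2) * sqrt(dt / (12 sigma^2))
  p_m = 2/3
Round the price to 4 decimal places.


Answer: Price = V(0,0) = 2.2466

Derivation:
dt = T/N = 0.666667; dx = sigma*sqrt(3*dt) = 0.820244
u = exp(dx) = 2.271054; d = 1/u = 0.440324
p_u = 0.084902, p_m = 0.666667, p_d = 0.248431
Discount per step: exp(-r*dt) = 0.998002
Stock lattice S(k, j) with j the centered position index:
  k=0: S(0,+0) = 8.8900
  k=1: S(1,-1) = 3.9145; S(1,+0) = 8.8900; S(1,+1) = 20.1897
  k=2: S(2,-2) = 1.7236; S(2,-1) = 3.9145; S(2,+0) = 8.8900; S(2,+1) = 20.1897; S(2,+2) = 45.8518
  k=3: S(3,-3) = 0.7590; S(3,-2) = 1.7236; S(3,-1) = 3.9145; S(3,+0) = 8.8900; S(3,+1) = 20.1897; S(3,+2) = 45.8518; S(3,+3) = 104.1319
Terminal payoffs V(N, j) = max(S_T - K, 0):
  V(3,-3) = 0.000000; V(3,-2) = 0.000000; V(3,-1) = 0.000000; V(3,+0) = 0.640000; V(3,+1) = 11.939667; V(3,+2) = 37.601815; V(3,+3) = 95.881929
Backward induction: V(k, j) = exp(-r*dt) * [p_u * V(k+1, j+1) + p_m * V(k+1, j) + p_d * V(k+1, j-1)]
  V(2,-2) = exp(-r*dt) * [p_u*0.000000 + p_m*0.000000 + p_d*0.000000] = 0.000000
  V(2,-1) = exp(-r*dt) * [p_u*0.640000 + p_m*0.000000 + p_d*0.000000] = 0.054229
  V(2,+0) = exp(-r*dt) * [p_u*11.939667 + p_m*0.640000 + p_d*0.000000] = 1.437495
  V(2,+1) = exp(-r*dt) * [p_u*37.601815 + p_m*11.939667 + p_d*0.640000] = 11.288657
  V(2,+2) = exp(-r*dt) * [p_u*95.881929 + p_m*37.601815 + p_d*11.939667] = 36.102385
  V(1,-1) = exp(-r*dt) * [p_u*1.437495 + p_m*0.054229 + p_d*0.000000] = 0.157883
  V(1,+0) = exp(-r*dt) * [p_u*11.288657 + p_m*1.437495 + p_d*0.054229] = 1.926379
  V(1,+1) = exp(-r*dt) * [p_u*36.102385 + p_m*11.288657 + p_d*1.437495] = 10.926193
  V(0,+0) = exp(-r*dt) * [p_u*10.926193 + p_m*1.926379 + p_d*0.157883] = 2.246638


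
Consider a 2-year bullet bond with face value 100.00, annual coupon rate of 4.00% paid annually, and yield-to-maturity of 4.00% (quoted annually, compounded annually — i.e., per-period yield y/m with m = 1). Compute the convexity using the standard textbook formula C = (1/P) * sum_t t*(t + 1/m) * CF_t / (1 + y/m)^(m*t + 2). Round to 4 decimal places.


Coupon per period c = face * coupon_rate / m = 4.000000
Periods per year m = 1; per-period yield y/m = 0.040000
Number of cashflows N = 2
Cashflows (t years, CF_t, discount factor 1/(1+y/m)^(m*t), PV):
  t = 1.0000: CF_t = 4.000000, DF = 0.961538, PV = 3.846154
  t = 2.0000: CF_t = 104.000000, DF = 0.924556, PV = 96.153846
Price P = sum_t PV_t = 100.000000
Convexity numerator sum_t t*(t + 1/m) * CF_t / (1+y/m)^(m*t + 2):
  t = 1.0000: term = 7.111971
  t = 2.0000: term = 533.397815
Convexity = (1/P) * sum = 540.509786 / 100.000000 = 5.405098

Answer: Convexity = 5.4051


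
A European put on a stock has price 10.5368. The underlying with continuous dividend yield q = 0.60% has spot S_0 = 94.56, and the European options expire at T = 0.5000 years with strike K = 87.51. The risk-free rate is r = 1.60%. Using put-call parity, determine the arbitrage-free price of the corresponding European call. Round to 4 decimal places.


Put-call parity: C - P = S_0 * exp(-qT) - K * exp(-rT).
S_0 * exp(-qT) = 94.5600 * 0.99700450 = 94.27674509
K * exp(-rT) = 87.5100 * 0.99203191 = 86.81271287
C = P + S*exp(-qT) - K*exp(-rT)
C = 10.5368 + 94.27674509 - 86.81271287 = 18.0008

Answer: Call price = 18.0008


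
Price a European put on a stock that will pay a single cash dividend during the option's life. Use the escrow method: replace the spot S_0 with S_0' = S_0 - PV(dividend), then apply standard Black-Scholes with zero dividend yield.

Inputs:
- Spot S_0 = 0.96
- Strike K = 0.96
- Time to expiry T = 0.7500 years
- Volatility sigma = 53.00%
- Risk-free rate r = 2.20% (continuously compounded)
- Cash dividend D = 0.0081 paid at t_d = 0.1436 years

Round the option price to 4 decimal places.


Answer: Price = 0.1683

Derivation:
PV(D) = D * exp(-r * t_d) = 0.0081 * 0.99684579 = 0.00807445
S_0' = S_0 - PV(D) = 0.9600 - 0.00807445 = 0.95192555
d1 = (ln(S_0'/K) + (r + sigma^2/2)*T) / (sigma*sqrt(T)) = 0.24704283
d2 = d1 - sigma*sqrt(T) = -0.21195064
exp(-rT) = 0.98363538
N(-d1) = 0.40243754; N(-d2) = 0.58392723
P = K * exp(-rT) * N(-d2) - S_0' * N(-d1) = 0.9600 * 0.98363538 * 0.58392723 - 0.95192555 * 0.40243754 = 0.1683


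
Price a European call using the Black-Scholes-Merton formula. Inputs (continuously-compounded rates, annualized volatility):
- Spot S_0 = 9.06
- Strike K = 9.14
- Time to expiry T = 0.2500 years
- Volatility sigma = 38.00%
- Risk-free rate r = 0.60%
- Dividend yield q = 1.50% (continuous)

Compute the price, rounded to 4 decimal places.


Answer: Price = 0.6380

Derivation:
d1 = (ln(S/K) + (r - q + 0.5*sigma^2) * T) / (sigma * sqrt(T)) = 0.03688808
d2 = d1 - sigma * sqrt(T) = -0.15311192
exp(-rT) = 0.99850112; exp(-qT) = 0.99625702
C = S_0 * exp(-qT) * N(d1) - K * exp(-rT) * N(d2)
N(d1) = 0.51471288; N(d2) = 0.43915501
C = 9.0600 * 0.99625702 * 0.51471288 - 9.1400 * 0.99850112 * 0.43915501 = 0.6380


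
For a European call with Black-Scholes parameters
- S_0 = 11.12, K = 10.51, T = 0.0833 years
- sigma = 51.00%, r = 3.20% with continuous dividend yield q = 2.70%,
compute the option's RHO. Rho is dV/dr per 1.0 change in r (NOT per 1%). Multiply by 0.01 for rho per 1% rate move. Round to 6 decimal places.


Answer: Rho = 0.543692

Derivation:
d1 = 0.4597155359; d2 = 0.3125206651
phi(d1) = 0.3589372416; exp(-qT) = 0.9977534273; exp(-rT) = 0.9973379496
N(d2) = 0.6226775698
Rho = K*T*exp(-rT)*N(d2) = 10.5100 * 0.0833 * 0.9973379496 * 0.6226775698 = 0.543692


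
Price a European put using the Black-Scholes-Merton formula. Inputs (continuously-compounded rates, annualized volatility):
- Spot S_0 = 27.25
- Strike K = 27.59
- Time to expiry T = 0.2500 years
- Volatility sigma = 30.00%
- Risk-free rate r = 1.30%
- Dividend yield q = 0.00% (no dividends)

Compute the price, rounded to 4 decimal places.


d1 = (ln(S/K) + (r - q + 0.5*sigma^2) * T) / (sigma * sqrt(T)) = 0.01400089
d2 = d1 - sigma * sqrt(T) = -0.13599911
exp(-rT) = 0.99675528; exp(-qT) = 1.00000000
P = K * exp(-rT) * N(-d2) - S_0 * exp(-qT) * N(-d1)
N(-d1) = 0.49441464; N(-d2) = 0.55408901
P = 27.5900 * 0.99675528 * 0.55408901 - 27.2500 * 1.00000000 * 0.49441464 = 1.7649

Answer: Price = 1.7649


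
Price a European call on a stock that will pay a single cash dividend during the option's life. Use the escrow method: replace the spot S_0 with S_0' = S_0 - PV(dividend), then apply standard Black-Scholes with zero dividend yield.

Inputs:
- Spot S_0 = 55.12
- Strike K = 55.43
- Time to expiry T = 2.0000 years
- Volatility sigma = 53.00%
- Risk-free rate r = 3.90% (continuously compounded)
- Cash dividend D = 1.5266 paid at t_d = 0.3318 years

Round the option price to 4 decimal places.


Answer: Price = 16.5188

Derivation:
PV(D) = D * exp(-r * t_d) = 1.5266 * 0.98714316 = 1.50697275
S_0' = S_0 - PV(D) = 55.1200 - 1.50697275 = 53.61302725
d1 = (ln(S_0'/K) + (r + sigma^2/2)*T) / (sigma*sqrt(T)) = 0.43436518
d2 = d1 - sigma*sqrt(T) = -0.31516800
exp(-rT) = 0.92496443
N(d1) = 0.66798836; N(d2) = 0.37631705
C = S_0' * N(d1) - K * exp(-rT) * N(d2) = 53.61302725 * 0.66798836 - 55.4300 * 0.92496443 * 0.37631705 = 16.5188


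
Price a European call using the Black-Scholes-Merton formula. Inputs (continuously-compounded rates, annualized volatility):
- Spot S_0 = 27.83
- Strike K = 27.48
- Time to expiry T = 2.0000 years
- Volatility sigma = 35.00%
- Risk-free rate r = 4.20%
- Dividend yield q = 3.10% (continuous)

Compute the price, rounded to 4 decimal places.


Answer: Price = 5.4833

Derivation:
d1 = (ln(S/K) + (r - q + 0.5*sigma^2) * T) / (sigma * sqrt(T)) = 0.31750329
d2 = d1 - sigma * sqrt(T) = -0.17747146
exp(-rT) = 0.91943126; exp(-qT) = 0.93988289
C = S_0 * exp(-qT) * N(d1) - K * exp(-rT) * N(d2)
N(d1) = 0.62456913; N(d2) = 0.42956904
C = 27.8300 * 0.93988289 * 0.62456913 - 27.4800 * 0.91943126 * 0.42956904 = 5.4833


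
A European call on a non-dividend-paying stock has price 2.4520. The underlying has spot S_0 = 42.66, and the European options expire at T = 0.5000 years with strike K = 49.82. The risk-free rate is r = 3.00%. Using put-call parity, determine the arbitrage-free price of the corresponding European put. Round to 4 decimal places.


Put-call parity: C - P = S_0 * exp(-qT) - K * exp(-rT).
S_0 * exp(-qT) = 42.6600 * 1.00000000 = 42.66000000
K * exp(-rT) = 49.8200 * 0.98511194 = 49.07827683
P = C - S*exp(-qT) + K*exp(-rT)
P = 2.4520 - 42.66000000 + 49.07827683 = 8.8703

Answer: Put price = 8.8703


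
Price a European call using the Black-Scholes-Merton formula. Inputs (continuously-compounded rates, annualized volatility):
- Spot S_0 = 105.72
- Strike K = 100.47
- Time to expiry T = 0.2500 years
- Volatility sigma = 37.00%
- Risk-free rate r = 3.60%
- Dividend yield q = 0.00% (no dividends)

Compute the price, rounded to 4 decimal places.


Answer: Price = 11.0322

Derivation:
d1 = (ln(S/K) + (r - q + 0.5*sigma^2) * T) / (sigma * sqrt(T)) = 0.41647251
d2 = d1 - sigma * sqrt(T) = 0.23147251
exp(-rT) = 0.99104038; exp(-qT) = 1.00000000
C = S_0 * exp(-qT) * N(d1) - K * exp(-rT) * N(d2)
N(d1) = 0.66146786; N(d2) = 0.59152613
C = 105.7200 * 1.00000000 * 0.66146786 - 100.4700 * 0.99104038 * 0.59152613 = 11.0322


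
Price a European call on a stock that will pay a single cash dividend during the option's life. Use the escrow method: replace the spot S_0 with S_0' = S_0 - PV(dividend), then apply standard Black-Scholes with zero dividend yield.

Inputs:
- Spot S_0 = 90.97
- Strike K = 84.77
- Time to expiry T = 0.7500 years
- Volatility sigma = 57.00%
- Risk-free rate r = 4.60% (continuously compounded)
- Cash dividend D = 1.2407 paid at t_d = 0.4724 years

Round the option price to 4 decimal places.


Answer: Price = 20.9436

Derivation:
PV(D) = D * exp(-r * t_d) = 1.2407 * 0.97850400 = 1.21402992
S_0' = S_0 - PV(D) = 90.9700 - 1.21402992 = 89.75597008
d1 = (ln(S_0'/K) + (r + sigma^2/2)*T) / (sigma*sqrt(T)) = 0.43248668
d2 = d1 - sigma*sqrt(T) = -0.06114780
exp(-rT) = 0.96608834
N(d1) = 0.66730613; N(d2) = 0.47562075
C = S_0' * N(d1) - K * exp(-rT) * N(d2) = 89.75597008 * 0.66730613 - 84.7700 * 0.96608834 * 0.47562075 = 20.9436


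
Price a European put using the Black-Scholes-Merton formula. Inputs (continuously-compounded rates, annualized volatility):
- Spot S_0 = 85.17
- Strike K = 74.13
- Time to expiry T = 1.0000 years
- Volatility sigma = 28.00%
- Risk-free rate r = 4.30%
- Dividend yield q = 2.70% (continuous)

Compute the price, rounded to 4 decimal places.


d1 = (ln(S/K) + (r - q + 0.5*sigma^2) * T) / (sigma * sqrt(T)) = 0.69296054
d2 = d1 - sigma * sqrt(T) = 0.41296054
exp(-rT) = 0.95791139; exp(-qT) = 0.97336124
P = K * exp(-rT) * N(-d2) - S_0 * exp(-qT) * N(-d1)
N(-d1) = 0.24416716; N(-d2) = 0.33981776
P = 74.1300 * 0.95791139 * 0.33981776 - 85.1700 * 0.97336124 * 0.24416716 = 3.8887

Answer: Price = 3.8887


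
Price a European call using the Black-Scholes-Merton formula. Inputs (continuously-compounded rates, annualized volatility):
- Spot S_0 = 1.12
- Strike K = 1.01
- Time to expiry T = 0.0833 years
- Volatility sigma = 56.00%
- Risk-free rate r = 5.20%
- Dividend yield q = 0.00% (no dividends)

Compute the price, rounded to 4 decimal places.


d1 = (ln(S/K) + (r - q + 0.5*sigma^2) * T) / (sigma * sqrt(T)) = 0.74722872
d2 = d1 - sigma * sqrt(T) = 0.58560297
exp(-rT) = 0.99567777; exp(-qT) = 1.00000000
C = S_0 * exp(-qT) * N(d1) - K * exp(-rT) * N(d2)
N(d1) = 0.77253724; N(d2) = 0.72092883
C = 1.1200 * 1.00000000 * 0.77253724 - 1.0100 * 0.99567777 * 0.72092883 = 0.1403

Answer: Price = 0.1403


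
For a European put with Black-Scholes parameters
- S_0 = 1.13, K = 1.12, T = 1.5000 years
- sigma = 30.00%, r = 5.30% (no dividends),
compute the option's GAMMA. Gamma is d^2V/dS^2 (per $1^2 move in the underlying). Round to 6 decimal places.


Answer: Gamma = 0.878165

Derivation:
d1 = 0.4242759752; d2 = 0.0568525138
phi(d1) = 0.3646039494; exp(-qT) = 1.0000000000; exp(-rT) = 0.9235780200
Gamma = exp(-qT) * phi(d1) / (S * sigma * sqrt(T)) = 1.0000000000 * 0.3646039494 / (1.1300 * 0.3000 * 1.2247448714) = 0.878165


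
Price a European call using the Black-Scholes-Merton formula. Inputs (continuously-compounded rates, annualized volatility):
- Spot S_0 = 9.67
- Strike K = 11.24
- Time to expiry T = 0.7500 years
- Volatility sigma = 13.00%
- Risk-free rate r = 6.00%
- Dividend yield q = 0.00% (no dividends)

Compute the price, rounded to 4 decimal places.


Answer: Price = 0.1076

Derivation:
d1 = (ln(S/K) + (r - q + 0.5*sigma^2) * T) / (sigma * sqrt(T)) = -0.88035288
d2 = d1 - sigma * sqrt(T) = -0.99293619
exp(-rT) = 0.95599748; exp(-qT) = 1.00000000
C = S_0 * exp(-qT) * N(d1) - K * exp(-rT) * N(d2)
N(d1) = 0.18933409; N(d2) = 0.16037053
C = 9.6700 * 1.00000000 * 0.18933409 - 11.2400 * 0.95599748 * 0.16037053 = 0.1076


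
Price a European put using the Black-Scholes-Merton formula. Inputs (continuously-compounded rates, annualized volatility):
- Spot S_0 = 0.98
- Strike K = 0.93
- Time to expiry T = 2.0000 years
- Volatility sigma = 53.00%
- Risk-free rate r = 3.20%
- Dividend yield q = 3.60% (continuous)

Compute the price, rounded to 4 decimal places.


Answer: Price = 0.2413

Derivation:
d1 = (ln(S/K) + (r - q + 0.5*sigma^2) * T) / (sigma * sqrt(T)) = 0.43396075
d2 = d1 - sigma * sqrt(T) = -0.31557244
exp(-rT) = 0.93800500; exp(-qT) = 0.93053090
P = K * exp(-rT) * N(-d2) - S_0 * exp(-qT) * N(-d1)
N(-d1) = 0.33215847; N(-d2) = 0.62383647
P = 0.9300 * 0.93800500 * 0.62383647 - 0.9800 * 0.93053090 * 0.33215847 = 0.2413


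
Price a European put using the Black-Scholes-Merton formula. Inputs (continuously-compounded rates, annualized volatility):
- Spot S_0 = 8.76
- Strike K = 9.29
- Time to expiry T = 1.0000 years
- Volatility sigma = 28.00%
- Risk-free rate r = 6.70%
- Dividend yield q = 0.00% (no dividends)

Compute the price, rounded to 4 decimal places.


d1 = (ln(S/K) + (r - q + 0.5*sigma^2) * T) / (sigma * sqrt(T)) = 0.16949054
d2 = d1 - sigma * sqrt(T) = -0.11050946
exp(-rT) = 0.93519520; exp(-qT) = 1.00000000
P = K * exp(-rT) * N(-d2) - S_0 * exp(-qT) * N(-d1)
N(-d1) = 0.43270541; N(-d2) = 0.54399732
P = 9.2900 * 0.93519520 * 0.54399732 - 8.7600 * 1.00000000 * 0.43270541 = 0.9357

Answer: Price = 0.9357


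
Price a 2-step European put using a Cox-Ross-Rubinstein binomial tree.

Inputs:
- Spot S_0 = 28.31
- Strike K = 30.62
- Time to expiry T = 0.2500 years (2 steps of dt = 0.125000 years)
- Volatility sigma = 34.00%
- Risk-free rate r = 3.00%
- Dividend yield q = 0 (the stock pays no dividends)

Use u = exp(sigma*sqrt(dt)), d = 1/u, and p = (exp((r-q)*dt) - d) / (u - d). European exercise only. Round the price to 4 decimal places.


Answer: Price = V(0,0) = 3.3412

Derivation:
dt = T/N = 0.125000
u = exp(sigma*sqrt(dt)) = 1.127732; d = 1/u = 0.886736
p = (exp((r-q)*dt) - d) / (u - d) = 0.485574
Discount per step: exp(-r*dt) = 0.996257
Stock lattice S(k, i) with i counting down-moves:
  k=0: S(0,0) = 28.3100
  k=1: S(1,0) = 31.9261; S(1,1) = 25.1035
  k=2: S(2,0) = 36.0040; S(2,1) = 28.3100; S(2,2) = 22.2602
Terminal payoffs V(N, i) = max(K - S_T, 0):
  V(2,0) = 0.000000; V(2,1) = 2.310000; V(2,2) = 8.359834
Backward induction: V(k, i) = exp(-r*dt) * [p * V(k+1, i) + (1-p) * V(k+1, i+1)].
  V(1,0) = exp(-r*dt) * [p*0.000000 + (1-p)*2.310000] = 1.183877
  V(1,1) = exp(-r*dt) * [p*2.310000 + (1-p)*8.359834] = 5.401898
  V(0,0) = exp(-r*dt) * [p*1.183877 + (1-p)*5.401898] = 3.341185


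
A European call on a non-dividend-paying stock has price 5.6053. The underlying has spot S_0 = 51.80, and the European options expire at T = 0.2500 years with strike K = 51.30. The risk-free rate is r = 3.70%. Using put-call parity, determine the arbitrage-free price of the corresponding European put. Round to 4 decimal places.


Put-call parity: C - P = S_0 * exp(-qT) - K * exp(-rT).
S_0 * exp(-qT) = 51.8000 * 1.00000000 = 51.80000000
K * exp(-rT) = 51.3000 * 0.99079265 = 50.82766293
P = C - S*exp(-qT) + K*exp(-rT)
P = 5.6053 - 51.80000000 + 50.82766293 = 4.6330

Answer: Put price = 4.6330


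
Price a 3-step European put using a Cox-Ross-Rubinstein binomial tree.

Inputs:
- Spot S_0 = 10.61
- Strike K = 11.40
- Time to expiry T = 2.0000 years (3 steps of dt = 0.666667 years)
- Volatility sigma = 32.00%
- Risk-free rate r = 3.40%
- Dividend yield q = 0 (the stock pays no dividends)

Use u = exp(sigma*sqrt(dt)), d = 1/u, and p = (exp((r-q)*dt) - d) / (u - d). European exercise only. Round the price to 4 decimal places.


dt = T/N = 0.666667
u = exp(sigma*sqrt(dt)) = 1.298590; d = 1/u = 0.770066
p = (exp((r-q)*dt) - d) / (u - d) = 0.478426
Discount per step: exp(-r*dt) = 0.977588
Stock lattice S(k, i) with i counting down-moves:
  k=0: S(0,0) = 10.6100
  k=1: S(1,0) = 13.7780; S(1,1) = 8.1704
  k=2: S(2,0) = 17.8920; S(2,1) = 10.6100; S(2,2) = 6.2917
  k=3: S(3,0) = 23.2344; S(3,1) = 13.7780; S(3,2) = 8.1704; S(3,3) = 4.8451
Terminal payoffs V(N, i) = max(K - S_T, 0):
  V(3,0) = 0.000000; V(3,1) = 0.000000; V(3,2) = 3.229599; V(3,3) = 6.554937
Backward induction: V(k, i) = exp(-r*dt) * [p * V(k+1, i) + (1-p) * V(k+1, i+1)].
  V(2,0) = exp(-r*dt) * [p*0.000000 + (1-p)*0.000000] = 0.000000
  V(2,1) = exp(-r*dt) * [p*0.000000 + (1-p)*3.229599] = 1.646723
  V(2,2) = exp(-r*dt) * [p*3.229599 + (1-p)*6.554937] = 4.852757
  V(1,0) = exp(-r*dt) * [p*0.000000 + (1-p)*1.646723] = 0.839639
  V(1,1) = exp(-r*dt) * [p*1.646723 + (1-p)*4.852757] = 3.244525
  V(0,0) = exp(-r*dt) * [p*0.839639 + (1-p)*3.244525] = 2.047036

Answer: Price = V(0,0) = 2.0470


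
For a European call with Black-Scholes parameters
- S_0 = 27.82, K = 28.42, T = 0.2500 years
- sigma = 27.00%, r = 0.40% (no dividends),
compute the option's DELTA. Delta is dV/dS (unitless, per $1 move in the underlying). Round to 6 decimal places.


Answer: Delta = 0.466866

Derivation:
d1 = -0.0831513791; d2 = -0.2181513791
phi(d1) = 0.3975654879; exp(-qT) = 1.0000000000; exp(-rT) = 0.9990004998
N(d1) = 0.4668655863
Delta = exp(-qT) * N(d1) = 1.0000000000 * 0.4668655863 = 0.466866


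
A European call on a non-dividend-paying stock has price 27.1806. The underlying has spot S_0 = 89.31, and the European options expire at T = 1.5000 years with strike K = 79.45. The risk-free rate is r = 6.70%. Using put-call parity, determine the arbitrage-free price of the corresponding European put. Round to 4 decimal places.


Put-call parity: C - P = S_0 * exp(-qT) - K * exp(-rT).
S_0 * exp(-qT) = 89.3100 * 1.00000000 = 89.31000000
K * exp(-rT) = 79.4500 * 0.90438511 = 71.85339718
P = C - S*exp(-qT) + K*exp(-rT)
P = 27.1806 - 89.31000000 + 71.85339718 = 9.7240

Answer: Put price = 9.7240


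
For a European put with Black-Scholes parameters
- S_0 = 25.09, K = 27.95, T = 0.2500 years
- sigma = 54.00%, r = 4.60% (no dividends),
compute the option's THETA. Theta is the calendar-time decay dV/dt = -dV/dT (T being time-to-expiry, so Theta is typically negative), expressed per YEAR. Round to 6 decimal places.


d1 = -0.2222142193; d2 = -0.4922142193
phi(d1) = 0.3892131613; exp(-qT) = 1.0000000000; exp(-rT) = 0.9885658722
Theta = -S*exp(-qT)*phi(d1)*sigma/(2*sqrt(T)) + r*K*exp(-rT)*N(-d2) - q*S*exp(-qT)*N(-d1)
N(-d1) = 0.5879264373; N(-d2) = 0.6887160433; sqrt(T) = 0.5000000000
Term 1 = -25.0900 * 1.0000000000 * 0.3892131613 * 0.5400 / (2 * 0.5000000000) = -5.2732934372
Term 2 = 0.0460 * 27.9500 * 0.9885658722 * 0.6887160433 = 0.8753575000
Term 3 = 0 (no dividend yield, q = 0)
Theta = -5.2732934372 + (0.8753575000) + (0.0000000000) = -4.397936

Answer: Theta = -4.397936


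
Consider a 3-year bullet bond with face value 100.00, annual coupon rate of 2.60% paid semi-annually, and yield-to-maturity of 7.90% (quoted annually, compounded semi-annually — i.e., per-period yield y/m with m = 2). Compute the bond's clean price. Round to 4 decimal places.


Answer: Price = 86.0857

Derivation:
Coupon per period c = face * coupon_rate / m = 1.300000
Periods per year m = 2; per-period yield y/m = 0.039500
Number of cashflows N = 6
Cashflows (t years, CF_t, discount factor 1/(1+y/m)^(m*t), PV):
  t = 0.5000: CF_t = 1.300000, DF = 0.962001, PV = 1.250601
  t = 1.0000: CF_t = 1.300000, DF = 0.925446, PV = 1.203080
  t = 1.5000: CF_t = 1.300000, DF = 0.890280, PV = 1.157364
  t = 2.0000: CF_t = 1.300000, DF = 0.856450, PV = 1.113385
  t = 2.5000: CF_t = 1.300000, DF = 0.823906, PV = 1.071077
  t = 3.0000: CF_t = 101.300000, DF = 0.792598, PV = 80.290190
Price P = sum_t PV_t = 86.085697


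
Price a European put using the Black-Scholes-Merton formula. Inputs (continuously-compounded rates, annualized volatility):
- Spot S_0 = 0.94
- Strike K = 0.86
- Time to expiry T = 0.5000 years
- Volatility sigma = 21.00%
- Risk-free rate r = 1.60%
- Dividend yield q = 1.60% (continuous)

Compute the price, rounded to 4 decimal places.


Answer: Price = 0.0223

Derivation:
d1 = (ln(S/K) + (r - q + 0.5*sigma^2) * T) / (sigma * sqrt(T)) = 0.67324974
d2 = d1 - sigma * sqrt(T) = 0.52475732
exp(-rT) = 0.99203191; exp(-qT) = 0.99203191
P = K * exp(-rT) * N(-d2) - S_0 * exp(-qT) * N(-d1)
N(-d1) = 0.25039421; N(-d2) = 0.29987595
P = 0.8600 * 0.99203191 * 0.29987595 - 0.9400 * 0.99203191 * 0.25039421 = 0.0223


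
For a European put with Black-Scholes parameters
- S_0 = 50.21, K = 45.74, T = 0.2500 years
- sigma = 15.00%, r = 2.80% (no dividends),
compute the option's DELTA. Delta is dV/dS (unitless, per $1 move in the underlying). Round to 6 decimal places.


Answer: Delta = -0.084714

Derivation:
d1 = 1.3740469527; d2 = 1.2990469527
phi(d1) = 0.1552154624; exp(-qT) = 1.0000000000; exp(-rT) = 0.9930244429
N(-d1) = 0.0847135532
Delta = -exp(-qT) * N(-d1) = -1.0000000000 * 0.0847135532 = -0.084714


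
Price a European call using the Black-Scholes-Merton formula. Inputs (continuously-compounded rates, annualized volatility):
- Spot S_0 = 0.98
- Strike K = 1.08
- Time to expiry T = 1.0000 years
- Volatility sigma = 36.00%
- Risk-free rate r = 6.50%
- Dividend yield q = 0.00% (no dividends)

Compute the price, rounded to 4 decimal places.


d1 = (ln(S/K) + (r - q + 0.5*sigma^2) * T) / (sigma * sqrt(T)) = 0.09065625
d2 = d1 - sigma * sqrt(T) = -0.26934375
exp(-rT) = 0.93706746; exp(-qT) = 1.00000000
C = S_0 * exp(-qT) * N(d1) - K * exp(-rT) * N(d2)
N(d1) = 0.53611713; N(d2) = 0.39383259
C = 0.9800 * 1.00000000 * 0.53611713 - 1.0800 * 0.93706746 * 0.39383259 = 0.1268

Answer: Price = 0.1268


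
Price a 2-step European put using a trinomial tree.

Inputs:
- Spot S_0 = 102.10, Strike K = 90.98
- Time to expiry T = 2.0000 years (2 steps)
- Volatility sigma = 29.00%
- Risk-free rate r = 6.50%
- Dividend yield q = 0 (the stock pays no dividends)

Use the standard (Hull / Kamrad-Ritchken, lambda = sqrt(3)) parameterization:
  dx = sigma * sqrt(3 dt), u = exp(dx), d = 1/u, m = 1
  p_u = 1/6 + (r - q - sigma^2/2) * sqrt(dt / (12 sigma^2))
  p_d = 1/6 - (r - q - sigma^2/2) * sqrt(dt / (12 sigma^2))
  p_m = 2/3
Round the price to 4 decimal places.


Answer: Price = V(0,0) = 5.8894

Derivation:
dt = T/N = 1.000000; dx = sigma*sqrt(3*dt) = 0.502295
u = exp(dx) = 1.652509; d = 1/u = 0.605140
p_u = 0.189512, p_m = 0.666667, p_d = 0.143822
Discount per step: exp(-r*dt) = 0.937067
Stock lattice S(k, j) with j the centered position index:
  k=0: S(0,+0) = 102.1000
  k=1: S(1,-1) = 61.7848; S(1,+0) = 102.1000; S(1,+1) = 168.7212
  k=2: S(2,-2) = 37.3885; S(2,-1) = 61.7848; S(2,+0) = 102.1000; S(2,+1) = 168.7212; S(2,+2) = 278.8132
Terminal payoffs V(N, j) = max(K - S_T, 0):
  V(2,-2) = 53.591497; V(2,-1) = 29.195162; V(2,+0) = 0.000000; V(2,+1) = 0.000000; V(2,+2) = 0.000000
Backward induction: V(k, j) = exp(-r*dt) * [p_u * V(k+1, j+1) + p_m * V(k+1, j) + p_d * V(k+1, j-1)]
  V(1,-1) = exp(-r*dt) * [p_u*0.000000 + p_m*29.195162 + p_d*53.591497] = 25.461108
  V(1,+0) = exp(-r*dt) * [p_u*0.000000 + p_m*0.000000 + p_d*29.195162] = 3.934645
  V(1,+1) = exp(-r*dt) * [p_u*0.000000 + p_m*0.000000 + p_d*0.000000] = 0.000000
  V(0,+0) = exp(-r*dt) * [p_u*0.000000 + p_m*3.934645 + p_d*25.461108] = 5.889424


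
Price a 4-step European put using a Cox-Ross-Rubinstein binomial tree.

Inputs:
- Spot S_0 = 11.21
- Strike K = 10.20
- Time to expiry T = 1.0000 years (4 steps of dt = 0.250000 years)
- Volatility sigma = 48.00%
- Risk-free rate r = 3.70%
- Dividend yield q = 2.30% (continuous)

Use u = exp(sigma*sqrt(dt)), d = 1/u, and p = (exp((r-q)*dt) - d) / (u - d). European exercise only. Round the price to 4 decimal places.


Answer: Price = V(0,0) = 1.4798

Derivation:
dt = T/N = 0.250000
u = exp(sigma*sqrt(dt)) = 1.271249; d = 1/u = 0.786628
p = (exp((r-q)*dt) - d) / (u - d) = 0.447521
Discount per step: exp(-r*dt) = 0.990793
Stock lattice S(k, i) with i counting down-moves:
  k=0: S(0,0) = 11.2100
  k=1: S(1,0) = 14.2507; S(1,1) = 8.8181
  k=2: S(2,0) = 18.1162; S(2,1) = 11.2100; S(2,2) = 6.9366
  k=3: S(3,0) = 23.0302; S(3,1) = 14.2507; S(3,2) = 8.8181; S(3,3) = 5.4565
  k=4: S(4,0) = 29.2771; S(4,1) = 18.1162; S(4,2) = 11.2100; S(4,3) = 6.9366; S(4,4) = 4.2922
Terminal payoffs V(N, i) = max(K - S_T, 0):
  V(4,0) = 0.000000; V(4,1) = 0.000000; V(4,2) = 0.000000; V(4,3) = 3.263438; V(4,4) = 5.907771
Backward induction: V(k, i) = exp(-r*dt) * [p * V(k+1, i) + (1-p) * V(k+1, i+1)].
  V(3,0) = exp(-r*dt) * [p*0.000000 + (1-p)*0.000000] = 0.000000
  V(3,1) = exp(-r*dt) * [p*0.000000 + (1-p)*0.000000] = 0.000000
  V(3,2) = exp(-r*dt) * [p*0.000000 + (1-p)*3.263438] = 1.786380
  V(3,3) = exp(-r*dt) * [p*3.263438 + (1-p)*5.907771] = 4.680877
  V(2,0) = exp(-r*dt) * [p*0.000000 + (1-p)*0.000000] = 0.000000
  V(2,1) = exp(-r*dt) * [p*0.000000 + (1-p)*1.786380] = 0.977850
  V(2,2) = exp(-r*dt) * [p*1.786380 + (1-p)*4.680877] = 3.354357
  V(1,0) = exp(-r*dt) * [p*0.000000 + (1-p)*0.977850] = 0.535267
  V(1,1) = exp(-r*dt) * [p*0.977850 + (1-p)*3.354357] = 2.269727
  V(0,0) = exp(-r*dt) * [p*0.535267 + (1-p)*2.269727] = 1.479768


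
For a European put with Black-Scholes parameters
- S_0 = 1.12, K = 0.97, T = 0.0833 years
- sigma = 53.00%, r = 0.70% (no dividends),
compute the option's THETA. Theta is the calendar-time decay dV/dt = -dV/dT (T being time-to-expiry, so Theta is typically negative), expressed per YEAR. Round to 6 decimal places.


d1 = 1.0202870857; d2 = 0.8673198670
phi(d1) = 0.2370625137; exp(-qT) = 1.0000000000; exp(-rT) = 0.9994170700
Theta = -S*exp(-qT)*phi(d1)*sigma/(2*sqrt(T)) + r*K*exp(-rT)*N(-d2) - q*S*exp(-qT)*N(-d1)
N(-d1) = 0.1537961631; N(-d2) = 0.1928833871; sqrt(T) = 0.2886173938
Term 1 = -1.1200 * 1.0000000000 * 0.2370625137 * 0.5300 / (2 * 0.2886173938) = -0.2437834849
Term 2 = 0.0070 * 0.9700 * 0.9994170700 * 0.1928833871 = 0.0013089147
Term 3 = 0 (no dividend yield, q = 0)
Theta = -0.2437834849 + (0.0013089147) + (0.0000000000) = -0.242475

Answer: Theta = -0.242475


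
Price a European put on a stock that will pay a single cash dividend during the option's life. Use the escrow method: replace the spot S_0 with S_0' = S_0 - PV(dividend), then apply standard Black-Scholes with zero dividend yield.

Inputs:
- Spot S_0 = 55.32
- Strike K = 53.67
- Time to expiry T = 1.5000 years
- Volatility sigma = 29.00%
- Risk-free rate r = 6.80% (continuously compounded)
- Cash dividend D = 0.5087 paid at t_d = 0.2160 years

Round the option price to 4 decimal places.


Answer: Price = 4.5308

Derivation:
PV(D) = D * exp(-r * t_d) = 0.5087 * 0.98541934 = 0.50128282
S_0' = S_0 - PV(D) = 55.3200 - 0.50128282 = 54.81871718
d1 = (ln(S_0'/K) + (r + sigma^2/2)*T) / (sigma*sqrt(T)) = 0.52439494
d2 = d1 - sigma*sqrt(T) = 0.16921893
exp(-rT) = 0.90302955
N(-d1) = 0.30000194; N(-d2) = 0.43281222
P = K * exp(-rT) * N(-d2) - S_0' * N(-d1) = 53.6700 * 0.90302955 * 0.43281222 - 54.81871718 * 0.30000194 = 4.5308


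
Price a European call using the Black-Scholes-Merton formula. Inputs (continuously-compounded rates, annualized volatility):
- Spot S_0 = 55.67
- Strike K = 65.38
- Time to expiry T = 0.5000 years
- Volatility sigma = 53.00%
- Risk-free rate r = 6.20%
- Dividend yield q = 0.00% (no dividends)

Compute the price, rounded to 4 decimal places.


d1 = (ln(S/K) + (r - q + 0.5*sigma^2) * T) / (sigma * sqrt(T)) = -0.15889890
d2 = d1 - sigma * sqrt(T) = -0.53366549
exp(-rT) = 0.96947557; exp(-qT) = 1.00000000
C = S_0 * exp(-qT) * N(d1) - K * exp(-rT) * N(d2)
N(d1) = 0.43687426; N(d2) = 0.29678649
C = 55.6700 * 1.00000000 * 0.43687426 - 65.3800 * 0.96947557 * 0.29678649 = 5.5092

Answer: Price = 5.5092
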